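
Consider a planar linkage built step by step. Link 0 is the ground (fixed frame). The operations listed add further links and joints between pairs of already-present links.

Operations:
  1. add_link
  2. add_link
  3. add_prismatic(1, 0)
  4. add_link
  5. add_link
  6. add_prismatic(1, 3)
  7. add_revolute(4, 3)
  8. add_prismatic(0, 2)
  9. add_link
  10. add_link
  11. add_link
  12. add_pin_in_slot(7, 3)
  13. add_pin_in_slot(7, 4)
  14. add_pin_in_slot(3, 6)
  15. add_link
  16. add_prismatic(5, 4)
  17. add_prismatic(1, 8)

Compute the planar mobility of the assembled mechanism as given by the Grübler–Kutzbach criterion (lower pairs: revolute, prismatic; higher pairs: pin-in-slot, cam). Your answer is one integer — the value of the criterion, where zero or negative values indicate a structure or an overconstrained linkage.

M = 9

L=1 J1=0 J2=0
add link → L=2 J1=0 J2=0
add link → L=3 J1=0 J2=0
P@1,0 dof=1 J1 → L=3 J1=1 J2=0
add link → L=4 J1=1 J2=0
add link → L=5 J1=1 J2=0
P@1,3 dof=1 J1 → L=5 J1=2 J2=0
R@4,3 dof=1 J1 → L=5 J1=3 J2=0
P@0,2 dof=1 J1 → L=5 J1=4 J2=0
add link → L=6 J1=4 J2=0
add link → L=7 J1=4 J2=0
add link → L=8 J1=4 J2=0
PS@7,3 dof=2 J2 → L=8 J1=4 J2=1
PS@7,4 dof=2 J2 → L=8 J1=4 J2=2
PS@3,6 dof=2 J2 → L=8 J1=4 J2=3
add link → L=9 J1=4 J2=3
P@5,4 dof=1 J1 → L=9 J1=5 J2=3
P@1,8 dof=1 J1 → L=9 J1=6 J2=3
M=3(L−1)−2J1−J2=3·8−2·6−3=9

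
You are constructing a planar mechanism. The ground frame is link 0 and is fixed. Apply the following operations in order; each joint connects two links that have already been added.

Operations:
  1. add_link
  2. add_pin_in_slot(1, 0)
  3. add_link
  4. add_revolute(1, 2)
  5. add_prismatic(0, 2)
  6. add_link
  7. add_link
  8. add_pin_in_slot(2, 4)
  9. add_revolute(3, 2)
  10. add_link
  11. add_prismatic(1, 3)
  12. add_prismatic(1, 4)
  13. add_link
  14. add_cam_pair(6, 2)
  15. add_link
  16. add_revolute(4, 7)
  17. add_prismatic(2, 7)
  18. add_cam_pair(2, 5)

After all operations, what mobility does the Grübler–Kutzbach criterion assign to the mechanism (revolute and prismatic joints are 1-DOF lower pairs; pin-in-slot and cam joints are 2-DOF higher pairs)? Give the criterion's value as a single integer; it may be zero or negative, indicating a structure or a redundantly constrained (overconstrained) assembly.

link 0 = ground. State L|J1|J2 = 1|0|0
+link1  2|0|0
PS(1,0) f=2→J2  2|0|1
+link2  3|0|1
R(1,2) f=1→J1  3|1|1
P(0,2) f=1→J1  3|2|1
+link3  4|2|1
+link4  5|2|1
PS(2,4) f=2→J2  5|2|2
R(3,2) f=1→J1  5|3|2
+link5  6|3|2
P(1,3) f=1→J1  6|4|2
P(1,4) f=1→J1  6|5|2
+link6  7|5|2
C(6,2) f=2→J2  7|5|3
+link7  8|5|3
R(4,7) f=1→J1  8|6|3
P(2,7) f=1→J1  8|7|3
C(2,5) f=2→J2  8|7|4
M = 3(8−1)−2·7−4 = 21−14−4 = 3

M = 3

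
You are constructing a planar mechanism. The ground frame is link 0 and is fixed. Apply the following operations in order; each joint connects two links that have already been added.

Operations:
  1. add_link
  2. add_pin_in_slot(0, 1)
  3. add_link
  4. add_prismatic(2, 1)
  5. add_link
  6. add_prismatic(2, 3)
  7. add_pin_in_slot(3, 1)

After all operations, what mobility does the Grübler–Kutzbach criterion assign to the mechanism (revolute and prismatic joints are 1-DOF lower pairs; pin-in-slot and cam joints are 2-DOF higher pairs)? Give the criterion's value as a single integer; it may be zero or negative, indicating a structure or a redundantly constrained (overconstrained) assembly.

M = 3

link 0 = ground. State L|J1|J2 = 1|0|0
+link1  2|0|0
PS(0,1) f=2→J2  2|0|1
+link2  3|0|1
P(2,1) f=1→J1  3|1|1
+link3  4|1|1
P(2,3) f=1→J1  4|2|1
PS(3,1) f=2→J2  4|2|2
M = 3(4−1)−2·2−2 = 9−4−2 = 3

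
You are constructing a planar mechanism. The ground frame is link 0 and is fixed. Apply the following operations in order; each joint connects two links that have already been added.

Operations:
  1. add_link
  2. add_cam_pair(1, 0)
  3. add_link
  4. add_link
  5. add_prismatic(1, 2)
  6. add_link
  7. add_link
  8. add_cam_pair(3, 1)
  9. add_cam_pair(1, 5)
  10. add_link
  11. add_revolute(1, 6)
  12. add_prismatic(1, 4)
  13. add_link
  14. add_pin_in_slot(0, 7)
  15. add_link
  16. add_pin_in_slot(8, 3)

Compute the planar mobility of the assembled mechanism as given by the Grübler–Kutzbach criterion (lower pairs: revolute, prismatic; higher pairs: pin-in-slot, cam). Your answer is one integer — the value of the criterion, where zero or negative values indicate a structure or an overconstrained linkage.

ground; <1,0,0>
#1 <2,0,0>
C:1↔0 J2 <2,0,1>
#2 <3,0,1>
#3 <4,0,1>
P:1↔2 J1 <4,1,1>
#4 <5,1,1>
#5 <6,1,1>
C:3↔1 J2 <6,1,2>
C:1↔5 J2 <6,1,3>
#6 <7,1,3>
R:1↔6 J1 <7,2,3>
P:1↔4 J1 <7,3,3>
#7 <8,3,3>
PS:0↔7 J2 <8,3,4>
#8 <9,3,4>
PS:8↔3 J2 <9,3,5>
3×8 − 2×3 − 1×5 = 13

M = 13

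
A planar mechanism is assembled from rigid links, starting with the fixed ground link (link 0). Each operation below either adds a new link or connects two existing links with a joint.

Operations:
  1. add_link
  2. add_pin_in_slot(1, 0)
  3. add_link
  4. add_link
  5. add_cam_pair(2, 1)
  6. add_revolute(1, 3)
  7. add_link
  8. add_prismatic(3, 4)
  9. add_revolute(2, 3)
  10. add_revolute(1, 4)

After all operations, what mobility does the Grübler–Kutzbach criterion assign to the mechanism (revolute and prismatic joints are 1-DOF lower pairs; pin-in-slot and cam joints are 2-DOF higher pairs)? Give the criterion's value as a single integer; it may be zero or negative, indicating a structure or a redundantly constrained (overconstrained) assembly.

M = 2

L=1 J1=0 J2=0
add link → L=2 J1=0 J2=0
PS@1,0 dof=2 J2 → L=2 J1=0 J2=1
add link → L=3 J1=0 J2=1
add link → L=4 J1=0 J2=1
C@2,1 dof=2 J2 → L=4 J1=0 J2=2
R@1,3 dof=1 J1 → L=4 J1=1 J2=2
add link → L=5 J1=1 J2=2
P@3,4 dof=1 J1 → L=5 J1=2 J2=2
R@2,3 dof=1 J1 → L=5 J1=3 J2=2
R@1,4 dof=1 J1 → L=5 J1=4 J2=2
M=3(L−1)−2J1−J2=3·4−2·4−2=2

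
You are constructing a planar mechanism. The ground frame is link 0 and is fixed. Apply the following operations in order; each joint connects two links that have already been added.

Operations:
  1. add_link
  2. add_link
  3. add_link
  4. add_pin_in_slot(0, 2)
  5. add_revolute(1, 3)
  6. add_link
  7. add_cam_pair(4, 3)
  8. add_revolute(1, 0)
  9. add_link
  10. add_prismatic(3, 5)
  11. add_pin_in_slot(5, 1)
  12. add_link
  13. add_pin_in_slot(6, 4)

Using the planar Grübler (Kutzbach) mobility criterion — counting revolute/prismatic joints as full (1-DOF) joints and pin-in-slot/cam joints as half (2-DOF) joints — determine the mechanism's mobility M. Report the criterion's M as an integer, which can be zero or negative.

M = 8

(L,J1,J2)=(1,0,0); link0 fixed
link1: (2,0,0)
link2: (3,0,0)
link3: (4,0,0)
PS 0-2 [J2]: (4,0,1)
R 1-3 [J1]: (4,1,1)
link4: (5,1,1)
C 4-3 [J2]: (5,1,2)
R 1-0 [J1]: (5,2,2)
link5: (6,2,2)
P 3-5 [J1]: (6,3,2)
PS 5-1 [J2]: (6,3,3)
link6: (7,3,3)
PS 6-4 [J2]: (7,3,4)
Grübler: 3·6 − 2·3 − 4 = 8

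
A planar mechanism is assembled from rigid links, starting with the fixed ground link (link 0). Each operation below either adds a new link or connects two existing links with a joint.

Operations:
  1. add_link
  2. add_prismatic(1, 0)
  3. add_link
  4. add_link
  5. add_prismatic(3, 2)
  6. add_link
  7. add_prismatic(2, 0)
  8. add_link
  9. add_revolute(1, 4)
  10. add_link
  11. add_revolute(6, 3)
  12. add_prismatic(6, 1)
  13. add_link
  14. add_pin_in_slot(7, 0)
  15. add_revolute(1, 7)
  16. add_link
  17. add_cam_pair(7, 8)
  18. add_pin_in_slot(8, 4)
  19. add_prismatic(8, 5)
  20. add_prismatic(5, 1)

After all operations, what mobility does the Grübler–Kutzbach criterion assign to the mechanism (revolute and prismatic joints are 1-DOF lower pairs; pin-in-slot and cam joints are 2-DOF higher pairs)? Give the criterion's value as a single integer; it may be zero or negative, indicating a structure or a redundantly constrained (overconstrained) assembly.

(L,J1,J2)=(1,0,0); link0 fixed
link1: (2,0,0)
P 1-0 [J1]: (2,1,0)
link2: (3,1,0)
link3: (4,1,0)
P 3-2 [J1]: (4,2,0)
link4: (5,2,0)
P 2-0 [J1]: (5,3,0)
link5: (6,3,0)
R 1-4 [J1]: (6,4,0)
link6: (7,4,0)
R 6-3 [J1]: (7,5,0)
P 6-1 [J1]: (7,6,0)
link7: (8,6,0)
PS 7-0 [J2]: (8,6,1)
R 1-7 [J1]: (8,7,1)
link8: (9,7,1)
C 7-8 [J2]: (9,7,2)
PS 8-4 [J2]: (9,7,3)
P 8-5 [J1]: (9,8,3)
P 5-1 [J1]: (9,9,3)
Grübler: 3·8 − 2·9 − 3 = 3

M = 3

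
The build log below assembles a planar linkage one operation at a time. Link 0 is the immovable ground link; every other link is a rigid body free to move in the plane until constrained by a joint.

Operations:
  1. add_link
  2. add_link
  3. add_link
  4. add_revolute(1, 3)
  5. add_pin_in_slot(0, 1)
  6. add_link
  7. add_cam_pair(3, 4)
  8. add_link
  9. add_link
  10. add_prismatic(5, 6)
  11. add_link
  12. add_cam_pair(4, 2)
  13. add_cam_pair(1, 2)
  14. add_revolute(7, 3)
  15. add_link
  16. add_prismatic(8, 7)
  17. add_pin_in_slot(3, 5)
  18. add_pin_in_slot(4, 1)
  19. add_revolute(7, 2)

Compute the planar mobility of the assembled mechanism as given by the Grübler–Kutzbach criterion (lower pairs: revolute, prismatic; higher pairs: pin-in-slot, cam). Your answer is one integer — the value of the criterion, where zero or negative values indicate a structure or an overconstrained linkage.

L=1 J1=0 J2=0
add link → L=2 J1=0 J2=0
add link → L=3 J1=0 J2=0
add link → L=4 J1=0 J2=0
R@1,3 dof=1 J1 → L=4 J1=1 J2=0
PS@0,1 dof=2 J2 → L=4 J1=1 J2=1
add link → L=5 J1=1 J2=1
C@3,4 dof=2 J2 → L=5 J1=1 J2=2
add link → L=6 J1=1 J2=2
add link → L=7 J1=1 J2=2
P@5,6 dof=1 J1 → L=7 J1=2 J2=2
add link → L=8 J1=2 J2=2
C@4,2 dof=2 J2 → L=8 J1=2 J2=3
C@1,2 dof=2 J2 → L=8 J1=2 J2=4
R@7,3 dof=1 J1 → L=8 J1=3 J2=4
add link → L=9 J1=3 J2=4
P@8,7 dof=1 J1 → L=9 J1=4 J2=4
PS@3,5 dof=2 J2 → L=9 J1=4 J2=5
PS@4,1 dof=2 J2 → L=9 J1=4 J2=6
R@7,2 dof=1 J1 → L=9 J1=5 J2=6
M=3(L−1)−2J1−J2=3·8−2·5−6=8

M = 8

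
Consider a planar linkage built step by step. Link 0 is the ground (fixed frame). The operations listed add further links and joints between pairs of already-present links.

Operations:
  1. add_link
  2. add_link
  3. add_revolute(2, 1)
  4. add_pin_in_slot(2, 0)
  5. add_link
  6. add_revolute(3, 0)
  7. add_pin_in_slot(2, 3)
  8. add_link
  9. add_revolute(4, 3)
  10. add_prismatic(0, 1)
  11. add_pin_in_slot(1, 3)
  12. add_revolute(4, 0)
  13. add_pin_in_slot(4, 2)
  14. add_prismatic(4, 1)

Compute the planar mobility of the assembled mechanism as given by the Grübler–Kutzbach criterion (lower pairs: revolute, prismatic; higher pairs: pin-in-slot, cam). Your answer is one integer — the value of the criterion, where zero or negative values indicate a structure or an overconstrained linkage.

M = -4

link 0 = ground. State L|J1|J2 = 1|0|0
+link1  2|0|0
+link2  3|0|0
R(2,1) f=1→J1  3|1|0
PS(2,0) f=2→J2  3|1|1
+link3  4|1|1
R(3,0) f=1→J1  4|2|1
PS(2,3) f=2→J2  4|2|2
+link4  5|2|2
R(4,3) f=1→J1  5|3|2
P(0,1) f=1→J1  5|4|2
PS(1,3) f=2→J2  5|4|3
R(4,0) f=1→J1  5|5|3
PS(4,2) f=2→J2  5|5|4
P(4,1) f=1→J1  5|6|4
M = 3(5−1)−2·6−4 = 12−12−4 = -4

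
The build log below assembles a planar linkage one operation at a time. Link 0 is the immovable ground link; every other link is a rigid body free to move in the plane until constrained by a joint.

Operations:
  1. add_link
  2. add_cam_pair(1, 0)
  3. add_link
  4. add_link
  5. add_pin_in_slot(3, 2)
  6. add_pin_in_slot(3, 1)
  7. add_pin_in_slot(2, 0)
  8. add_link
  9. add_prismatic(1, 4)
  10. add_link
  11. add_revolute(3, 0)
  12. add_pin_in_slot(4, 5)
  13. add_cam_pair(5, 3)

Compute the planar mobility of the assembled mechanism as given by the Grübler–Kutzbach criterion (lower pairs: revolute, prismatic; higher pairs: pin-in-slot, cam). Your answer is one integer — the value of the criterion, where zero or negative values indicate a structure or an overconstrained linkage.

link 0 = ground. State L|J1|J2 = 1|0|0
+link1  2|0|0
C(1,0) f=2→J2  2|0|1
+link2  3|0|1
+link3  4|0|1
PS(3,2) f=2→J2  4|0|2
PS(3,1) f=2→J2  4|0|3
PS(2,0) f=2→J2  4|0|4
+link4  5|0|4
P(1,4) f=1→J1  5|1|4
+link5  6|1|4
R(3,0) f=1→J1  6|2|4
PS(4,5) f=2→J2  6|2|5
C(5,3) f=2→J2  6|2|6
M = 3(6−1)−2·2−6 = 15−4−6 = 5

M = 5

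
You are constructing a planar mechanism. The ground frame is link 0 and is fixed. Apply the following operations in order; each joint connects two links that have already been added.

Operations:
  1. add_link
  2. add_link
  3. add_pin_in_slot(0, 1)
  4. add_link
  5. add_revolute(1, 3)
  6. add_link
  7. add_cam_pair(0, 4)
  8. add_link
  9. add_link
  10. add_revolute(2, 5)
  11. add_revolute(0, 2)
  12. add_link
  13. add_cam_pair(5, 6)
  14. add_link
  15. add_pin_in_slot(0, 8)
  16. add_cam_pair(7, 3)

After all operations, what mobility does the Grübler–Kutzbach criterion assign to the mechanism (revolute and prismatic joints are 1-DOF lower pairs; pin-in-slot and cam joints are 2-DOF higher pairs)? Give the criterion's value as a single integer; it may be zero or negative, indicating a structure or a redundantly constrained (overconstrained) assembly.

M = 13

(L,J1,J2)=(1,0,0); link0 fixed
link1: (2,0,0)
link2: (3,0,0)
PS 0-1 [J2]: (3,0,1)
link3: (4,0,1)
R 1-3 [J1]: (4,1,1)
link4: (5,1,1)
C 0-4 [J2]: (5,1,2)
link5: (6,1,2)
link6: (7,1,2)
R 2-5 [J1]: (7,2,2)
R 0-2 [J1]: (7,3,2)
link7: (8,3,2)
C 5-6 [J2]: (8,3,3)
link8: (9,3,3)
PS 0-8 [J2]: (9,3,4)
C 7-3 [J2]: (9,3,5)
Grübler: 3·8 − 2·3 − 5 = 13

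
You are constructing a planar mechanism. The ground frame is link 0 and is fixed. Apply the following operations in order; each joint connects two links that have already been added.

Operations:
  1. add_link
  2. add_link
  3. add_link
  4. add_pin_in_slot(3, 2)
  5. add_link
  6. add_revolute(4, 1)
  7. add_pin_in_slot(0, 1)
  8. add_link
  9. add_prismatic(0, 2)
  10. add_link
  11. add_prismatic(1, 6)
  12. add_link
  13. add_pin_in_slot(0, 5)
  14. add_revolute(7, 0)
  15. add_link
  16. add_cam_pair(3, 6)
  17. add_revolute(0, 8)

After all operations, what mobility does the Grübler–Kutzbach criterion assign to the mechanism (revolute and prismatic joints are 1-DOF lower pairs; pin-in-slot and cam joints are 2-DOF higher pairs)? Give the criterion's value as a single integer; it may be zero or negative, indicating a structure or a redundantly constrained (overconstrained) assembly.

[1;0;0] (link 0 is ground)
L+ [2;0;0]
L+ [3;0;0]
L+ [4;0;0]
PS(3,2)∈J2 [4;0;1]
L+ [5;0;1]
R(4,1)∈J1 [5;1;1]
PS(0,1)∈J2 [5;1;2]
L+ [6;1;2]
P(0,2)∈J1 [6;2;2]
L+ [7;2;2]
P(1,6)∈J1 [7;3;2]
L+ [8;3;2]
PS(0,5)∈J2 [8;3;3]
R(7,0)∈J1 [8;4;3]
L+ [9;4;3]
C(3,6)∈J2 [9;4;4]
R(0,8)∈J1 [9;5;4]
mobility = 24 − 10 − 4 = 10

M = 10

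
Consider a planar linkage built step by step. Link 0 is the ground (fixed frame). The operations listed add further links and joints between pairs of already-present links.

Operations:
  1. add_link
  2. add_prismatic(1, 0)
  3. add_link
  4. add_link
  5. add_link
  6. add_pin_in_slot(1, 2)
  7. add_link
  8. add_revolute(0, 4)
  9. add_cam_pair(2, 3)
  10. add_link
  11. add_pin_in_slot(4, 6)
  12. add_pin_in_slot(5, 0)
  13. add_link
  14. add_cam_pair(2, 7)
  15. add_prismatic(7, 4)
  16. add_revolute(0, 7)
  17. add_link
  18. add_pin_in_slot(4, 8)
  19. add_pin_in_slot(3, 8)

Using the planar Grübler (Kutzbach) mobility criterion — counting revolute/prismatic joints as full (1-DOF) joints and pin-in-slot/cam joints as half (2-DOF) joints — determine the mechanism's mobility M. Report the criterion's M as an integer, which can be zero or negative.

ground; <1,0,0>
#1 <2,0,0>
P:1↔0 J1 <2,1,0>
#2 <3,1,0>
#3 <4,1,0>
#4 <5,1,0>
PS:1↔2 J2 <5,1,1>
#5 <6,1,1>
R:0↔4 J1 <6,2,1>
C:2↔3 J2 <6,2,2>
#6 <7,2,2>
PS:4↔6 J2 <7,2,3>
PS:5↔0 J2 <7,2,4>
#7 <8,2,4>
C:2↔7 J2 <8,2,5>
P:7↔4 J1 <8,3,5>
R:0↔7 J1 <8,4,5>
#8 <9,4,5>
PS:4↔8 J2 <9,4,6>
PS:3↔8 J2 <9,4,7>
3×8 − 2×4 − 1×7 = 9

M = 9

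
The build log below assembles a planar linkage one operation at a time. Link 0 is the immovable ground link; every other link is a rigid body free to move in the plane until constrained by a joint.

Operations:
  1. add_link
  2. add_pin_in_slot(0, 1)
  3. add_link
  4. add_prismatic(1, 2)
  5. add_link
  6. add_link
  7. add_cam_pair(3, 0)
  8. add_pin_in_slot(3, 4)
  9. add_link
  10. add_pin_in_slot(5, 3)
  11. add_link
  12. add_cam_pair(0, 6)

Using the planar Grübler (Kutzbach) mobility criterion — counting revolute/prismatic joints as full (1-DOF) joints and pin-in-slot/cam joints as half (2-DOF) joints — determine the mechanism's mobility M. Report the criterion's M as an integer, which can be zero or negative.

L=1 J1=0 J2=0
add link → L=2 J1=0 J2=0
PS@0,1 dof=2 J2 → L=2 J1=0 J2=1
add link → L=3 J1=0 J2=1
P@1,2 dof=1 J1 → L=3 J1=1 J2=1
add link → L=4 J1=1 J2=1
add link → L=5 J1=1 J2=1
C@3,0 dof=2 J2 → L=5 J1=1 J2=2
PS@3,4 dof=2 J2 → L=5 J1=1 J2=3
add link → L=6 J1=1 J2=3
PS@5,3 dof=2 J2 → L=6 J1=1 J2=4
add link → L=7 J1=1 J2=4
C@0,6 dof=2 J2 → L=7 J1=1 J2=5
M=3(L−1)−2J1−J2=3·6−2·1−5=11

M = 11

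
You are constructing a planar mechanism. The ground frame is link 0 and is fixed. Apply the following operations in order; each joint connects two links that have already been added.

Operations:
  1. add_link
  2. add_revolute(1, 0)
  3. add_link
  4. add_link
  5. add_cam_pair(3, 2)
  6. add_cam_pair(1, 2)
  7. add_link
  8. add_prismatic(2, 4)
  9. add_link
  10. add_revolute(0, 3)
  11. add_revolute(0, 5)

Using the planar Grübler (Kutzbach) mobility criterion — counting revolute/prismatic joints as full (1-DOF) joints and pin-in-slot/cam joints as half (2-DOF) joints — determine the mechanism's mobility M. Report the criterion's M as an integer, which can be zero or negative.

M = 5

link 0 = ground. State L|J1|J2 = 1|0|0
+link1  2|0|0
R(1,0) f=1→J1  2|1|0
+link2  3|1|0
+link3  4|1|0
C(3,2) f=2→J2  4|1|1
C(1,2) f=2→J2  4|1|2
+link4  5|1|2
P(2,4) f=1→J1  5|2|2
+link5  6|2|2
R(0,3) f=1→J1  6|3|2
R(0,5) f=1→J1  6|4|2
M = 3(6−1)−2·4−2 = 15−8−2 = 5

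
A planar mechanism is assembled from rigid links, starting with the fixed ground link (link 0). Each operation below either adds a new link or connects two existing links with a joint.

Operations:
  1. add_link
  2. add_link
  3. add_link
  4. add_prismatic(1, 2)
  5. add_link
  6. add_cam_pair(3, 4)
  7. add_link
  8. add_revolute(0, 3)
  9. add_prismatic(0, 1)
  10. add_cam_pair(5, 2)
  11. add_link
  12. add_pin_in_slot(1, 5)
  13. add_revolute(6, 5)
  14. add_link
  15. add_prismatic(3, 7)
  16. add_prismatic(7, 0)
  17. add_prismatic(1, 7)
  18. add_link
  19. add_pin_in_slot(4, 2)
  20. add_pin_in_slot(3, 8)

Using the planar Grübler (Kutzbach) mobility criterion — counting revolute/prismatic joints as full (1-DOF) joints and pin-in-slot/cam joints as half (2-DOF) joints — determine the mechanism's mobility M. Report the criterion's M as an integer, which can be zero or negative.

M = 5

(L,J1,J2)=(1,0,0); link0 fixed
link1: (2,0,0)
link2: (3,0,0)
link3: (4,0,0)
P 1-2 [J1]: (4,1,0)
link4: (5,1,0)
C 3-4 [J2]: (5,1,1)
link5: (6,1,1)
R 0-3 [J1]: (6,2,1)
P 0-1 [J1]: (6,3,1)
C 5-2 [J2]: (6,3,2)
link6: (7,3,2)
PS 1-5 [J2]: (7,3,3)
R 6-5 [J1]: (7,4,3)
link7: (8,4,3)
P 3-7 [J1]: (8,5,3)
P 7-0 [J1]: (8,6,3)
P 1-7 [J1]: (8,7,3)
link8: (9,7,3)
PS 4-2 [J2]: (9,7,4)
PS 3-8 [J2]: (9,7,5)
Grübler: 3·8 − 2·7 − 5 = 5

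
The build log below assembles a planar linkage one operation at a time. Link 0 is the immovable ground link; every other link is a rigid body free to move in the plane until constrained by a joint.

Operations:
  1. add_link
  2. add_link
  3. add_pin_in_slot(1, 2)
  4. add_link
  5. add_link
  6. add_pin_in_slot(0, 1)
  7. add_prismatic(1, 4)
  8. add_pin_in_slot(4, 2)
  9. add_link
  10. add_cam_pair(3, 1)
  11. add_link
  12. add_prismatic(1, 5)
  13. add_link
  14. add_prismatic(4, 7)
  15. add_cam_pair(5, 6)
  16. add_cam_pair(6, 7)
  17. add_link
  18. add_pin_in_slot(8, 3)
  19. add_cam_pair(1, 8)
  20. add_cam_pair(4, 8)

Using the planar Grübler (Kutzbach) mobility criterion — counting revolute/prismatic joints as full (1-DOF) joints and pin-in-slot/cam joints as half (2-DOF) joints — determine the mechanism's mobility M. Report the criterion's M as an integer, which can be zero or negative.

ground; <1,0,0>
#1 <2,0,0>
#2 <3,0,0>
PS:1↔2 J2 <3,0,1>
#3 <4,0,1>
#4 <5,0,1>
PS:0↔1 J2 <5,0,2>
P:1↔4 J1 <5,1,2>
PS:4↔2 J2 <5,1,3>
#5 <6,1,3>
C:3↔1 J2 <6,1,4>
#6 <7,1,4>
P:1↔5 J1 <7,2,4>
#7 <8,2,4>
P:4↔7 J1 <8,3,4>
C:5↔6 J2 <8,3,5>
C:6↔7 J2 <8,3,6>
#8 <9,3,6>
PS:8↔3 J2 <9,3,7>
C:1↔8 J2 <9,3,8>
C:4↔8 J2 <9,3,9>
3×8 − 2×3 − 1×9 = 9

M = 9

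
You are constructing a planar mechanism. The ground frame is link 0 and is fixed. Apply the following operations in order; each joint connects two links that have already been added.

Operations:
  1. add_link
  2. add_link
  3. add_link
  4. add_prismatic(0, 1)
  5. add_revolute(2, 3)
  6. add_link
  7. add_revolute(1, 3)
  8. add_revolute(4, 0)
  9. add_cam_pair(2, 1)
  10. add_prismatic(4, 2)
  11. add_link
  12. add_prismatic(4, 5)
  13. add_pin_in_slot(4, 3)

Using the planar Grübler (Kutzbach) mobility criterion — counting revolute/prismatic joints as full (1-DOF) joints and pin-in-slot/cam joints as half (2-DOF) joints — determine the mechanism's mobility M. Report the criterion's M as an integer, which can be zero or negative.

M = 1

[1;0;0] (link 0 is ground)
L+ [2;0;0]
L+ [3;0;0]
L+ [4;0;0]
P(0,1)∈J1 [4;1;0]
R(2,3)∈J1 [4;2;0]
L+ [5;2;0]
R(1,3)∈J1 [5;3;0]
R(4,0)∈J1 [5;4;0]
C(2,1)∈J2 [5;4;1]
P(4,2)∈J1 [5;5;1]
L+ [6;5;1]
P(4,5)∈J1 [6;6;1]
PS(4,3)∈J2 [6;6;2]
mobility = 15 − 12 − 2 = 1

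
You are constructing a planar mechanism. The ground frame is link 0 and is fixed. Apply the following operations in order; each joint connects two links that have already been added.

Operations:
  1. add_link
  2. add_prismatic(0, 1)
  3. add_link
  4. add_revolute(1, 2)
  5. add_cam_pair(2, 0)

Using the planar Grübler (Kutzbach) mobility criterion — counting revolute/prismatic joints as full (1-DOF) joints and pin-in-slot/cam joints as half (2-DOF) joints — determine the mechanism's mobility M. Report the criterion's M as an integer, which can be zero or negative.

(L,J1,J2)=(1,0,0); link0 fixed
link1: (2,0,0)
P 0-1 [J1]: (2,1,0)
link2: (3,1,0)
R 1-2 [J1]: (3,2,0)
C 2-0 [J2]: (3,2,1)
Grübler: 3·2 − 2·2 − 1 = 1

M = 1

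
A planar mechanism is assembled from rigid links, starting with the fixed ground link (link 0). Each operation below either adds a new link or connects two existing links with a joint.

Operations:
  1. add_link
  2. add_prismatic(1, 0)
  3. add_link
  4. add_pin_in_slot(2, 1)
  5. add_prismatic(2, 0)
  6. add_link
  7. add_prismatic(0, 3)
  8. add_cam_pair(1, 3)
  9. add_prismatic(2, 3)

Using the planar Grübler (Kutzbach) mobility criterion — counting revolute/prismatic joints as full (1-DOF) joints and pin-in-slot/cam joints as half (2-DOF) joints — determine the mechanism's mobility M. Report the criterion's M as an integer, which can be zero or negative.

(L,J1,J2)=(1,0,0); link0 fixed
link1: (2,0,0)
P 1-0 [J1]: (2,1,0)
link2: (3,1,0)
PS 2-1 [J2]: (3,1,1)
P 2-0 [J1]: (3,2,1)
link3: (4,2,1)
P 0-3 [J1]: (4,3,1)
C 1-3 [J2]: (4,3,2)
P 2-3 [J1]: (4,4,2)
Grübler: 3·3 − 2·4 − 2 = -1

M = -1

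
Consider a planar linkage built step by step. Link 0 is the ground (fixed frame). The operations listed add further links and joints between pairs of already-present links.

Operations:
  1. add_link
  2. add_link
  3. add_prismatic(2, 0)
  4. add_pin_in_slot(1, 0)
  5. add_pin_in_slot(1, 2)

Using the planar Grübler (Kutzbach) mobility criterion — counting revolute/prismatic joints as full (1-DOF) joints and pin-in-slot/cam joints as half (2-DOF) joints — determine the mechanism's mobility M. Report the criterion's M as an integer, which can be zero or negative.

M = 2

link 0 = ground. State L|J1|J2 = 1|0|0
+link1  2|0|0
+link2  3|0|0
P(2,0) f=1→J1  3|1|0
PS(1,0) f=2→J2  3|1|1
PS(1,2) f=2→J2  3|1|2
M = 3(3−1)−2·1−2 = 6−2−2 = 2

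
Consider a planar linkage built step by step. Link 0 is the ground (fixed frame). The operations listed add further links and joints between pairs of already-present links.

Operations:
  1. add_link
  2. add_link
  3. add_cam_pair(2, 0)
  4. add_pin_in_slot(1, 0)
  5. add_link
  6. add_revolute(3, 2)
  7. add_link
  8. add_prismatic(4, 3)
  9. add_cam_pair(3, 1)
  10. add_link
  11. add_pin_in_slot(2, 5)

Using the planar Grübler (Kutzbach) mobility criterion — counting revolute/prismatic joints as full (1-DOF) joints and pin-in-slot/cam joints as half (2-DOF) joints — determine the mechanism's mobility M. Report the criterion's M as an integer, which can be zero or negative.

M = 7

ground; <1,0,0>
#1 <2,0,0>
#2 <3,0,0>
C:2↔0 J2 <3,0,1>
PS:1↔0 J2 <3,0,2>
#3 <4,0,2>
R:3↔2 J1 <4,1,2>
#4 <5,1,2>
P:4↔3 J1 <5,2,2>
C:3↔1 J2 <5,2,3>
#5 <6,2,3>
PS:2↔5 J2 <6,2,4>
3×5 − 2×2 − 1×4 = 7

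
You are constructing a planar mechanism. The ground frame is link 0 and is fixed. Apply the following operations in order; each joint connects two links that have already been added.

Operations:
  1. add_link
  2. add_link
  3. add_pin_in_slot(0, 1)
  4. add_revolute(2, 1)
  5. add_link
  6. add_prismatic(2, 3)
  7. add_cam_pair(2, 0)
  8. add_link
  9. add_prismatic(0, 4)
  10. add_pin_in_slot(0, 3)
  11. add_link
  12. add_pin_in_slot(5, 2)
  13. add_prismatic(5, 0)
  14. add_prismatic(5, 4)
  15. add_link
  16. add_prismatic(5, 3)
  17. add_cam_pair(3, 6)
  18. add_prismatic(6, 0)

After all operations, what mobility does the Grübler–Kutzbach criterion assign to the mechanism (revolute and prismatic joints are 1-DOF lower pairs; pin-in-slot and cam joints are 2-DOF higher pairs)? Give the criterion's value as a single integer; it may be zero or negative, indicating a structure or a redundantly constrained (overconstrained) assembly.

M = -1

[1;0;0] (link 0 is ground)
L+ [2;0;0]
L+ [3;0;0]
PS(0,1)∈J2 [3;0;1]
R(2,1)∈J1 [3;1;1]
L+ [4;1;1]
P(2,3)∈J1 [4;2;1]
C(2,0)∈J2 [4;2;2]
L+ [5;2;2]
P(0,4)∈J1 [5;3;2]
PS(0,3)∈J2 [5;3;3]
L+ [6;3;3]
PS(5,2)∈J2 [6;3;4]
P(5,0)∈J1 [6;4;4]
P(5,4)∈J1 [6;5;4]
L+ [7;5;4]
P(5,3)∈J1 [7;6;4]
C(3,6)∈J2 [7;6;5]
P(6,0)∈J1 [7;7;5]
mobility = 18 − 14 − 5 = -1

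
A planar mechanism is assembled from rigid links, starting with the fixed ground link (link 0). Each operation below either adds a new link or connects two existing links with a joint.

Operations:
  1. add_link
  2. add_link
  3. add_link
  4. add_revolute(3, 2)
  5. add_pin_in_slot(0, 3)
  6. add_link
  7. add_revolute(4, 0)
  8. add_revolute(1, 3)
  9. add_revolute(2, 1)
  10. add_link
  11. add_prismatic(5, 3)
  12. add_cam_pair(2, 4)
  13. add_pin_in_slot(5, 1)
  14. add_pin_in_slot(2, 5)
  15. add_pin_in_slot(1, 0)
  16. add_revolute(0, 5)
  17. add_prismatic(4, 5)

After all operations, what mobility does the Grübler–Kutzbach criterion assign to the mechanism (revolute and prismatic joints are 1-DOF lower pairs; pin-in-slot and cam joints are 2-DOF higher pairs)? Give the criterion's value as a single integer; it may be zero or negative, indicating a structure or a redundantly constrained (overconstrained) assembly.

M = -4

[1;0;0] (link 0 is ground)
L+ [2;0;0]
L+ [3;0;0]
L+ [4;0;0]
R(3,2)∈J1 [4;1;0]
PS(0,3)∈J2 [4;1;1]
L+ [5;1;1]
R(4,0)∈J1 [5;2;1]
R(1,3)∈J1 [5;3;1]
R(2,1)∈J1 [5;4;1]
L+ [6;4;1]
P(5,3)∈J1 [6;5;1]
C(2,4)∈J2 [6;5;2]
PS(5,1)∈J2 [6;5;3]
PS(2,5)∈J2 [6;5;4]
PS(1,0)∈J2 [6;5;5]
R(0,5)∈J1 [6;6;5]
P(4,5)∈J1 [6;7;5]
mobility = 15 − 14 − 5 = -4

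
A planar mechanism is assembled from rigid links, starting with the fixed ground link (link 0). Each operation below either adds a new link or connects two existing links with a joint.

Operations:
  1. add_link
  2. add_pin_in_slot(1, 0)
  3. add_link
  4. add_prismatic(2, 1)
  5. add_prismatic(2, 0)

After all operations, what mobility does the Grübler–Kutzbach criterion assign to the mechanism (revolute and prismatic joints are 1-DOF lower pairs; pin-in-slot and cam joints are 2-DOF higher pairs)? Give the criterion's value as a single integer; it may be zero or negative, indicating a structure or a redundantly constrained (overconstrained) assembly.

M = 1

L=1 J1=0 J2=0
add link → L=2 J1=0 J2=0
PS@1,0 dof=2 J2 → L=2 J1=0 J2=1
add link → L=3 J1=0 J2=1
P@2,1 dof=1 J1 → L=3 J1=1 J2=1
P@2,0 dof=1 J1 → L=3 J1=2 J2=1
M=3(L−1)−2J1−J2=3·2−2·2−1=1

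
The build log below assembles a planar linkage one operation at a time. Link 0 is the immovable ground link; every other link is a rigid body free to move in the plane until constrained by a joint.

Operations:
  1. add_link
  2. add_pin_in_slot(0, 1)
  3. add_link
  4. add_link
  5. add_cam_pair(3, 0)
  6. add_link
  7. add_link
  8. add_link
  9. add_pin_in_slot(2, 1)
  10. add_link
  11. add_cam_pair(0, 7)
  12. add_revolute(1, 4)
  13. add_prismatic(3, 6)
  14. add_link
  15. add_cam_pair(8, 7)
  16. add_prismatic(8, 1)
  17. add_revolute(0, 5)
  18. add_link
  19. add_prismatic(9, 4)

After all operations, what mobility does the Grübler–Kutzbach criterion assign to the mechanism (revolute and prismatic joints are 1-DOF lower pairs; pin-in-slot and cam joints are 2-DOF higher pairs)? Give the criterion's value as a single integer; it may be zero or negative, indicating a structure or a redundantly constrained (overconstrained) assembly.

[1;0;0] (link 0 is ground)
L+ [2;0;0]
PS(0,1)∈J2 [2;0;1]
L+ [3;0;1]
L+ [4;0;1]
C(3,0)∈J2 [4;0;2]
L+ [5;0;2]
L+ [6;0;2]
L+ [7;0;2]
PS(2,1)∈J2 [7;0;3]
L+ [8;0;3]
C(0,7)∈J2 [8;0;4]
R(1,4)∈J1 [8;1;4]
P(3,6)∈J1 [8;2;4]
L+ [9;2;4]
C(8,7)∈J2 [9;2;5]
P(8,1)∈J1 [9;3;5]
R(0,5)∈J1 [9;4;5]
L+ [10;4;5]
P(9,4)∈J1 [10;5;5]
mobility = 27 − 10 − 5 = 12

M = 12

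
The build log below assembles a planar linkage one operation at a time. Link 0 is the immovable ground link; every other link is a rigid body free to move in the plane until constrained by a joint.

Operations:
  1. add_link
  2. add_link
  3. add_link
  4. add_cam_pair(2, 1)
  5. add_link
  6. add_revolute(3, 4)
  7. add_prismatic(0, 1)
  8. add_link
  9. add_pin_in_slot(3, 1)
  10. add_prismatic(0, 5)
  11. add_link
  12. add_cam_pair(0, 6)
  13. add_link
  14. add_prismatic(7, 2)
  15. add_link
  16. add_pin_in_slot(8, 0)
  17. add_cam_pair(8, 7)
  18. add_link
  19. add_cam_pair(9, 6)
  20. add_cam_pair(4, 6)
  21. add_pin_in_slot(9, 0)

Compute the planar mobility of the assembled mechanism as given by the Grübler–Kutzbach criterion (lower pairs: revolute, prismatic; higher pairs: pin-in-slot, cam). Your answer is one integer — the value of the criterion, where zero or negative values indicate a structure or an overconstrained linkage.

link 0 = ground. State L|J1|J2 = 1|0|0
+link1  2|0|0
+link2  3|0|0
+link3  4|0|0
C(2,1) f=2→J2  4|0|1
+link4  5|0|1
R(3,4) f=1→J1  5|1|1
P(0,1) f=1→J1  5|2|1
+link5  6|2|1
PS(3,1) f=2→J2  6|2|2
P(0,5) f=1→J1  6|3|2
+link6  7|3|2
C(0,6) f=2→J2  7|3|3
+link7  8|3|3
P(7,2) f=1→J1  8|4|3
+link8  9|4|3
PS(8,0) f=2→J2  9|4|4
C(8,7) f=2→J2  9|4|5
+link9  10|4|5
C(9,6) f=2→J2  10|4|6
C(4,6) f=2→J2  10|4|7
PS(9,0) f=2→J2  10|4|8
M = 3(10−1)−2·4−8 = 27−8−8 = 11

M = 11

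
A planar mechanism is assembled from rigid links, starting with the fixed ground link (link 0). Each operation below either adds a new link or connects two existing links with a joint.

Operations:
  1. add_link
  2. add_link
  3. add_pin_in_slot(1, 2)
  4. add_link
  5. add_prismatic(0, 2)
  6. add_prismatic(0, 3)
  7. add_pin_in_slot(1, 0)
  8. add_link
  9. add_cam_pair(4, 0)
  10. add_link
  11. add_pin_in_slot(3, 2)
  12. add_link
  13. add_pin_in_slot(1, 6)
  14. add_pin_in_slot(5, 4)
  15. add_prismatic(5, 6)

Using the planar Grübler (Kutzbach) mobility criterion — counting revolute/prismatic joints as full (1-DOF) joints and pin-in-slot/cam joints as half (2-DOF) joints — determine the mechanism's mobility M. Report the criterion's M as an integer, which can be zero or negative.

[1;0;0] (link 0 is ground)
L+ [2;0;0]
L+ [3;0;0]
PS(1,2)∈J2 [3;0;1]
L+ [4;0;1]
P(0,2)∈J1 [4;1;1]
P(0,3)∈J1 [4;2;1]
PS(1,0)∈J2 [4;2;2]
L+ [5;2;2]
C(4,0)∈J2 [5;2;3]
L+ [6;2;3]
PS(3,2)∈J2 [6;2;4]
L+ [7;2;4]
PS(1,6)∈J2 [7;2;5]
PS(5,4)∈J2 [7;2;6]
P(5,6)∈J1 [7;3;6]
mobility = 18 − 6 − 6 = 6

M = 6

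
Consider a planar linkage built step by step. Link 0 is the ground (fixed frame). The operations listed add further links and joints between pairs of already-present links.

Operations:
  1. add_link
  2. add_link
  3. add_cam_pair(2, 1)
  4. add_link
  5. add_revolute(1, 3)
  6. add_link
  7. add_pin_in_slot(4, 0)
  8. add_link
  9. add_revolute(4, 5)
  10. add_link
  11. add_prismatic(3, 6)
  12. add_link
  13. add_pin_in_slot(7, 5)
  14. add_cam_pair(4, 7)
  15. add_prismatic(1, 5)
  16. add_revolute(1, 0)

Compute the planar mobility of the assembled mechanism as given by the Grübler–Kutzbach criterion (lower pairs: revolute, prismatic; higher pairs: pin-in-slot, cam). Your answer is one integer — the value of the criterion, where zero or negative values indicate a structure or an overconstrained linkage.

ground; <1,0,0>
#1 <2,0,0>
#2 <3,0,0>
C:2↔1 J2 <3,0,1>
#3 <4,0,1>
R:1↔3 J1 <4,1,1>
#4 <5,1,1>
PS:4↔0 J2 <5,1,2>
#5 <6,1,2>
R:4↔5 J1 <6,2,2>
#6 <7,2,2>
P:3↔6 J1 <7,3,2>
#7 <8,3,2>
PS:7↔5 J2 <8,3,3>
C:4↔7 J2 <8,3,4>
P:1↔5 J1 <8,4,4>
R:1↔0 J1 <8,5,4>
3×7 − 2×5 − 1×4 = 7

M = 7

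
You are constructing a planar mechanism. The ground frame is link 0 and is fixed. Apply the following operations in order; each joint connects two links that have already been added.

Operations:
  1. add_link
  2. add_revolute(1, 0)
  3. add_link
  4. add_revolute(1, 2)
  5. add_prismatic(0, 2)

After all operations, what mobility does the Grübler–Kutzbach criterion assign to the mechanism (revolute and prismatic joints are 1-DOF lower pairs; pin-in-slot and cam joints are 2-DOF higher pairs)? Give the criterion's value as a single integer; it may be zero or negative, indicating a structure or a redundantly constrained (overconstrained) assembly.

M = 0

ground; <1,0,0>
#1 <2,0,0>
R:1↔0 J1 <2,1,0>
#2 <3,1,0>
R:1↔2 J1 <3,2,0>
P:0↔2 J1 <3,3,0>
3×2 − 2×3 − 1×0 = 0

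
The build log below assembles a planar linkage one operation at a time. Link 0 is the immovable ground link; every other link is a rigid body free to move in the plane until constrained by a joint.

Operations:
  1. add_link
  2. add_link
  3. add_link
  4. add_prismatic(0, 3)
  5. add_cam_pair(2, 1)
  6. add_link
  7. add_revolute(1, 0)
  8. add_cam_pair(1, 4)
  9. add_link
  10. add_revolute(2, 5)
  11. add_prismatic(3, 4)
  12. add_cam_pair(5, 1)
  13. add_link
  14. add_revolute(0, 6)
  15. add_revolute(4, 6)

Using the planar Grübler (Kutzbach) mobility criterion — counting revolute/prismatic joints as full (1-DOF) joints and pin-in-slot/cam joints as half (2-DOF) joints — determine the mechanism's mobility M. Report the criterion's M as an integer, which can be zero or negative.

[1;0;0] (link 0 is ground)
L+ [2;0;0]
L+ [3;0;0]
L+ [4;0;0]
P(0,3)∈J1 [4;1;0]
C(2,1)∈J2 [4;1;1]
L+ [5;1;1]
R(1,0)∈J1 [5;2;1]
C(1,4)∈J2 [5;2;2]
L+ [6;2;2]
R(2,5)∈J1 [6;3;2]
P(3,4)∈J1 [6;4;2]
C(5,1)∈J2 [6;4;3]
L+ [7;4;3]
R(0,6)∈J1 [7;5;3]
R(4,6)∈J1 [7;6;3]
mobility = 18 − 12 − 3 = 3

M = 3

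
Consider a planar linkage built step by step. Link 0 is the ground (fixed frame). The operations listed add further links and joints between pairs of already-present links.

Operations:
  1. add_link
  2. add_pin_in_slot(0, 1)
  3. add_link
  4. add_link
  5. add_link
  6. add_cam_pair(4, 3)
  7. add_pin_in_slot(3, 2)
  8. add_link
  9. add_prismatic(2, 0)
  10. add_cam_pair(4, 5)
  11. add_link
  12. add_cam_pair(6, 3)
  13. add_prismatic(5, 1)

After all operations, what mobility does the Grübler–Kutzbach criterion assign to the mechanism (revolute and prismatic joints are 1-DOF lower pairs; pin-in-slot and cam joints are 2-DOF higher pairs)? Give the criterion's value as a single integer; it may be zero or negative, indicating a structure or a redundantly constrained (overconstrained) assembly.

L=1 J1=0 J2=0
add link → L=2 J1=0 J2=0
PS@0,1 dof=2 J2 → L=2 J1=0 J2=1
add link → L=3 J1=0 J2=1
add link → L=4 J1=0 J2=1
add link → L=5 J1=0 J2=1
C@4,3 dof=2 J2 → L=5 J1=0 J2=2
PS@3,2 dof=2 J2 → L=5 J1=0 J2=3
add link → L=6 J1=0 J2=3
P@2,0 dof=1 J1 → L=6 J1=1 J2=3
C@4,5 dof=2 J2 → L=6 J1=1 J2=4
add link → L=7 J1=1 J2=4
C@6,3 dof=2 J2 → L=7 J1=1 J2=5
P@5,1 dof=1 J1 → L=7 J1=2 J2=5
M=3(L−1)−2J1−J2=3·6−2·2−5=9

M = 9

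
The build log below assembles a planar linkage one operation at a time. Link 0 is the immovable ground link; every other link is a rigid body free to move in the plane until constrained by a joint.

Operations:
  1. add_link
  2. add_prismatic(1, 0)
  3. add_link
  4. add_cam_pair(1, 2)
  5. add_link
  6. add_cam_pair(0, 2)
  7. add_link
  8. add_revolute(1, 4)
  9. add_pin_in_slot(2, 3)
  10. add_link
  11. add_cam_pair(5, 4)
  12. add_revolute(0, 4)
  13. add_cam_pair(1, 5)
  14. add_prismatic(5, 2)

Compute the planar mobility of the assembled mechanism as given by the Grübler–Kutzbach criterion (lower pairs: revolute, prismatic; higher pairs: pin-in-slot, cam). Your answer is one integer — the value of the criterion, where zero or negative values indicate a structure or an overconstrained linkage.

M = 2

link 0 = ground. State L|J1|J2 = 1|0|0
+link1  2|0|0
P(1,0) f=1→J1  2|1|0
+link2  3|1|0
C(1,2) f=2→J2  3|1|1
+link3  4|1|1
C(0,2) f=2→J2  4|1|2
+link4  5|1|2
R(1,4) f=1→J1  5|2|2
PS(2,3) f=2→J2  5|2|3
+link5  6|2|3
C(5,4) f=2→J2  6|2|4
R(0,4) f=1→J1  6|3|4
C(1,5) f=2→J2  6|3|5
P(5,2) f=1→J1  6|4|5
M = 3(6−1)−2·4−5 = 15−8−5 = 2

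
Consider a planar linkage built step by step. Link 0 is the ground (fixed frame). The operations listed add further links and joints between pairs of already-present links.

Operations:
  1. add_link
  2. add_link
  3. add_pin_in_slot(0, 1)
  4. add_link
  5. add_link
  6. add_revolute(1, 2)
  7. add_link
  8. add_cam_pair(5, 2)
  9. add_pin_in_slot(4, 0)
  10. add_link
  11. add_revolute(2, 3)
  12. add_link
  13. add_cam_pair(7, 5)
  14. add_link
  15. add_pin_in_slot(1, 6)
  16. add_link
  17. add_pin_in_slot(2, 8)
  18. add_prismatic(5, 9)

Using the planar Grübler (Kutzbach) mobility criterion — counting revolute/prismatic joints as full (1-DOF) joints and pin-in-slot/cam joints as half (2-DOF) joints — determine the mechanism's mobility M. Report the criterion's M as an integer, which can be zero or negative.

L=1 J1=0 J2=0
add link → L=2 J1=0 J2=0
add link → L=3 J1=0 J2=0
PS@0,1 dof=2 J2 → L=3 J1=0 J2=1
add link → L=4 J1=0 J2=1
add link → L=5 J1=0 J2=1
R@1,2 dof=1 J1 → L=5 J1=1 J2=1
add link → L=6 J1=1 J2=1
C@5,2 dof=2 J2 → L=6 J1=1 J2=2
PS@4,0 dof=2 J2 → L=6 J1=1 J2=3
add link → L=7 J1=1 J2=3
R@2,3 dof=1 J1 → L=7 J1=2 J2=3
add link → L=8 J1=2 J2=3
C@7,5 dof=2 J2 → L=8 J1=2 J2=4
add link → L=9 J1=2 J2=4
PS@1,6 dof=2 J2 → L=9 J1=2 J2=5
add link → L=10 J1=2 J2=5
PS@2,8 dof=2 J2 → L=10 J1=2 J2=6
P@5,9 dof=1 J1 → L=10 J1=3 J2=6
M=3(L−1)−2J1−J2=3·9−2·3−6=15

M = 15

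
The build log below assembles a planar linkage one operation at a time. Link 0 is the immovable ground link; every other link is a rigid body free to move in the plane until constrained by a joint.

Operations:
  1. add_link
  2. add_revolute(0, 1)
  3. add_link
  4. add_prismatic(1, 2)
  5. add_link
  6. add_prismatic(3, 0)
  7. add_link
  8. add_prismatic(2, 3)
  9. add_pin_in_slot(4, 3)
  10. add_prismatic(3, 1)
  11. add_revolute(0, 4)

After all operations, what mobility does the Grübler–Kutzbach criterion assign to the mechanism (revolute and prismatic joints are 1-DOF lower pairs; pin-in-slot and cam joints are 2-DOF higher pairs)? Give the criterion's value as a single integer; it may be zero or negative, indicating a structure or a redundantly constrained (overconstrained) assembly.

[1;0;0] (link 0 is ground)
L+ [2;0;0]
R(0,1)∈J1 [2;1;0]
L+ [3;1;0]
P(1,2)∈J1 [3;2;0]
L+ [4;2;0]
P(3,0)∈J1 [4;3;0]
L+ [5;3;0]
P(2,3)∈J1 [5;4;0]
PS(4,3)∈J2 [5;4;1]
P(3,1)∈J1 [5;5;1]
R(0,4)∈J1 [5;6;1]
mobility = 12 − 12 − 1 = -1

M = -1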